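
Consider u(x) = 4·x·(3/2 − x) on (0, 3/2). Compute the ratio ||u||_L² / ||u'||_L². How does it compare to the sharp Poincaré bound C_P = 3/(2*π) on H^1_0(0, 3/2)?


||u||_L² / ||u'||_L² = 3*sqrt(10)/20 < C_P = 3/(2*π).

u(x) = 4·x·(3/2 − x), so u'(x) = 6 - 8*x.
u(x) = 4·x·(3/2 − x) vanishes at x = 0 and x = 3/2, so u ∈ H^1_0(0, 3/2). Differentiate via the product rule and integrate the resulting polynomials term by term.
  ∫_0^3/2 u² dx = ∫_0^3/2 (16*x^4 - 48*x^3 + 36*x^2) dx. Term by term:
    ∫_0^3/2 16*x^4 dx = 243/10;  ∫_0^3/2 -48*x^3 dx = -243/4;  ∫_0^3/2 36*x^2 dx = 81/2.
  Sum: 243/10 − 243/4 + 81/2 = 81/20.
  ∫_0^3/2 (u')² dx = ∫_0^3/2 (64*x^2 - 96*x + 36) dx. Term by term:
    ∫_0^3/2 64*x^2 dx = 72;  ∫_0^3/2 -96*x dx = -108;  ∫_0^3/2 36 dx = 54.
  Sum: 72 − 108 + 54 = 18.
∫_0^3/2 u² dx = 81/20, so ||u||_L² = 9*sqrt(5)/10.
∫_0^3/2 (u')² dx = 18, so ||u'||_L² = 3*sqrt(2).
Ratio ||u||_L² / ||u'||_L² = 3*sqrt(10)/20.
Sharp Poincaré constant on H^1_0(0, 3/2) is C_P = L/π = 3/(2*π), achieved by sin(2*π/3·x).
A polynomial bump cannot attain the sharp Poincaré constant (only the first sine eigenfunction does), so the ratio is strictly less than C_P, consistent with ||u||_L² ≤ C_P ||u'||_L².


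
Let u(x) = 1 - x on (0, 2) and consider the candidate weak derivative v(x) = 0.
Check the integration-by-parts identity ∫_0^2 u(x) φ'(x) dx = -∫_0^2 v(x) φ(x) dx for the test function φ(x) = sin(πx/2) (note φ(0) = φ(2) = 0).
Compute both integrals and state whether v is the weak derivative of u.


LHS = 4/π, RHS = 0. No, v is not the weak derivative of u.

u(x) = 1 - x, classical derivative u'(x) = -1.
φ(x) = sin(πx/2), so φ'(x) = π*cos(π*x/2)/2.
Note φ(0) = φ(2) = 0, so the boundary term u·φ vanishes.
LHS = ∫_0^2 u(x) φ'(x) dx = ∫_0^2 (-π*x*cos(π*x/2)/2 + π*cos(π*x/2)/2) dx. Term by term:
  ∫_0^2 π*cos(π*x/2)/2 dx = 0;  ∫_0^2 -π*x*cos(π*x/2)/2 dx = 4/π.
Sum: 0 + 4/π = 4/π.
So LHS = 4/π.
∫_0^2 v(x) φ(x) dx = ∫_0^2 (0) dx. Term by term:
  ∫_0^2 0 dx = 0.
So RHS = -∫_0^2 v(x) φ(x) dx = 0.
LHS − RHS = 4/π ≠ 0, so the identity fails.
(For a valid weak derivative the identity must hold for EVERY test function, in particular this one. The failure shows v is NOT the weak derivative of u.)
Correct weak derivative would be u'(x) = -1.


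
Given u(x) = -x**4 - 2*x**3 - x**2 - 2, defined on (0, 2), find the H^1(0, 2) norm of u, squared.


||u||_{H^1}^2 = 524152/315

The H^1 norm (squared) on an interval (0, L) is
  ||u||_{H^1}^2 = ∫_0^L u(x)^2 dx + ∫_0^L u'(x)^2 dx.
Compute u'(x) = -4*x**3 - 6*x**2 - 2*x.
Then u(x)^2 = x**8 + 4*x**7 + 6*x**6 + 4*x**5 + 5*x**4 + 8*x**3 + 4*x**2 + 4 and u'(x)^2 = 16*x**6 + 48*x**5 + 52*x**4 + 24*x**3 + 4*x**2.
Integrate each monomial from 0 to 2 using ∫_0^2 c·x^n dx = c·2^(n+1)/(n+1):
  ∫_0^2 u(x)^2 dx = ∫_0^2 (x^8 + 4*x^7 + 6*x^6 + 4*x^5 + 5*x^4 + 8*x^3 + 4*x^2 + 4) dx. Term by term:
    ∫_0^2 x^8 dx = 512/9;  ∫_0^2 4*x^7 dx = 128;  ∫_0^2 6*x^6 dx = 768/7;
    ∫_0^2 4*x^5 dx = 128/3;  ∫_0^2 5*x^4 dx = 32;  ∫_0^2 8*x^3 dx = 32;
    ∫_0^2 4*x^2 dx = 32/3;  ∫_0^2 4 dx = 8.
  Sum: 512/9 + 128 + 768/7 + 128/3 + 32 + 32 + 32/3 + 8 = 26456/63.
  ∫_0^2 u'(x)^2 dx = ∫_0^2 (16*x^6 + 48*x^5 + 52*x^4 + 24*x^3 + 4*x^2) dx. Term by term:
    ∫_0^2 16*x^6 dx = 2048/7;  ∫_0^2 48*x^5 dx = 512;  ∫_0^2 52*x^4 dx = 1664/5;
    ∫_0^2 24*x^3 dx = 96;  ∫_0^2 4*x^2 dx = 32/3.
  Sum: 2048/7 + 512 + 1664/5 + 96 + 32/3 = 130624/105.
Adding: ||u||_{H^1}^2 = 26456/63 + 130624/105 = 524152/315.


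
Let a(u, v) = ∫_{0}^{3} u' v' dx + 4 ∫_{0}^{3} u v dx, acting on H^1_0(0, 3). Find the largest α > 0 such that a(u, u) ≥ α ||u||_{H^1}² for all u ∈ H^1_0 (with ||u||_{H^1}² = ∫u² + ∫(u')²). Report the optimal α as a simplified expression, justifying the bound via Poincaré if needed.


α = 1

Coercivity of a(·,·) on H^1_0(0, 3) means a(u, u) ≥ α ||u||_{H^1}² for every u ∈ H^1_0.
The interval has length L = 3, and Poincaré/coercivity depend only on L. Here a(u, u) = ∫(u')² + (4)·∫u².
Here c = 4 ≥ 1, so a(u,u) = ∫(u')² + c∫u² ≥ ∫(u')² + ∫u² = ||u||_{H^1}², i.e. α = 1 works. No larger α is possible: a(u,u) ≥ α||u||_{H^1}² means (1−α)∫(u')² ≥ (α−c)∫u², and for the modes u_n = sin(nπ(x−x₀)/L) (x₀ the left endpoint) one has ∫u_n²/∫(u_n')² = (L/(nπ))² → 0, so a(u_n,u_n)/||u_n||_{H^1}² → 1. Hence the optimal constant is α = 1.
Therefore α = 1.


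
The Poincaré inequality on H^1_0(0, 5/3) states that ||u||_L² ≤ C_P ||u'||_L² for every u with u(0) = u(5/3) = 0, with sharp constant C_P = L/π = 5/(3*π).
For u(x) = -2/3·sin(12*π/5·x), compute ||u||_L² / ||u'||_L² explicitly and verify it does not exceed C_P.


||u||_L² / ||u'||_L² = 5/(12*π) < C_P = 5/(3*π).

u(x) = -2/3·sin(12*π/5·x), so u'(x) = -8*π*cos(12*π*x/5)/5.
Writing u(x) = A·sin(kπx/L) with A = -2/3 and k = 4, use ∫_0^L sin²(kπx/L) dx = L/2 and ∫_0^L cos²(kπx/L) dx = L/2.
u² = 4/9·sin²(12*π/5·x) and (u')² = 64*π^2/25·cos²(12*π/5·x), and each of sin², cos² integrates to L/2 = 5/6 over (0, 5/3).
∫_0^5/3 u² dx = 10/27, so ||u||_L² = sqrt(30)/9.
∫_0^5/3 (u')² dx = 32*π^2/15, so ||u'||_L² = 4*sqrt(30)*π/15.
Ratio ||u||_L² / ||u'||_L² = 5/(12*π).
Sharp Poincaré constant on H^1_0(0, 5/3) is C_P = L/π = 5/(3*π), achieved by sin(3*π/5·x).
This is the k = 4 harmonic; the ratio L/(kπ) is strictly less than C_P = L/π, consistent with the sharp inequality ||u||_L² ≤ C_P ||u'||_L².


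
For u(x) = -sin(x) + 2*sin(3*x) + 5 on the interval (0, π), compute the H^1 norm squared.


||u||_{H^1(0,π)}^2 = -20/3 + 46*π

u'(x) = -cos(x) + 6*cos(3*x).
Expand u² and (u')² and integrate term by term on (0, π), using: for integers n ≥ 1, ∫_0^π sin²(nx) dx = ∫_0^π cos²(nx) dx = π/2; for n ≠ n', ∫_0^π sin(nx)sin(n'x) dx = ∫_0^π cos(nx)cos(n'x) dx = 0; and by product-to-sum, ∫_0^π sin(nx)cos(n'x) dx = ½∫_0^π [sin((n+n')x) + sin((n−n')x)] dx, which is 0 when n+n' is even and 2n/(n²−n'²) when n+n' is odd (it need not vanish on (0, π)). For the constant mode: ∫_0^π 1 dx = π, ∫_0^π cos(nx) dx = 0, ∫_0^π sin(nx) dx = (1−(−1)^n)/n.
  u² squared terms: (5)²·∫1 dx = 25·π = 25*π;  (-1)²·∫sin(x)² dx = 1·π/2 = π/2;  (2)²·∫sin(3x)² dx = 4·π/2 = 2*π.
  u² cross terms: 2·(5)·(-1)·∫1·sin(x) dx = -10·(2) = -20;  2·(5)·(2)·∫1·sin(3x) dx = 20·(2/3) = 40/3;  2·(-1)·(2)·∫sin(x)·sin(3x) dx = -4·(0) = 0.
  So ∫_0^π u² dx = 25*π + π/2 + 2*π − 20 + 40/3 + 0 = -20/3 + 55*π/2.
  (u')² squared terms: (-1)²·∫cos(x)² dx = 1·π/2 = π/2;  (6)²·∫cos(3x)² dx = 36·π/2 = 18*π.
  (u')² cross terms: 2·(-1)·(6)·∫cos(x)·cos(3x) dx = -12·(0) = 0.
  So ∫_0^π (u')² dx = π/2 + 18*π + 0 = 37*π/2.
||u||_{H^1}^2 = (-20/3 + 55*π/2) + (37*π/2) = -20/3 + 46*π.


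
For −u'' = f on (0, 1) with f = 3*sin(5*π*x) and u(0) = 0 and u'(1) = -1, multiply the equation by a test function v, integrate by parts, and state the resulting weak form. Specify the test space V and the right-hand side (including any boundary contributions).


V = {v ∈ H^1(0, 1) : v(0) = 0} (test functions vanish at x = 0 where u is specified); weak form: ∫_0^1 u'v' dx = ∫_0^1 (3*sin(5*π*x)) v dx − v(1) for all v ∈ V.

Multiply both sides by a test function v and integrate from 0 to 1:
  ∫_0^1 −u''(x) v(x) dx = ∫_0^1 f(x) v(x) dx.
Integrate the LHS by parts once:
  ∫_0^1 −u'' v dx = −[u'(x) v(x)]_0^1 + ∫_0^1 u'(x) v'(x) dx.
Thus ∫_0^1 u'(x) v'(x) dx = ∫_0^1 f(x) v(x) dx + [u'(x) v(x)]_0^1.
Choose V so that boundary terms are either known or forced to vanish.
Mixed BC: u(0) = 0 (Dirichlet) and u'(1) = -1 (Neumann). Define V = {v ∈ H^1(0, 1) : v(0) = 0}. Then [u' v]_0^1 = u'(1)·v(1) − u'(0)·0 = − v(1).
Weak formulation: find u (satisfying any essential BC) such that ∫_0^1 u'(x) v'(x) dx = ∫_0^1 f v dx − v(1) for all v ∈ V (Dirichlet at 0 absorbed into V; Neumann datum at x = 1 contributes the boundary term).
Substituting f(x) = 3*sin(5*π*x), the right-hand side is ∫_0^1 (3*sin(5*π*x)) v dx − v(1).


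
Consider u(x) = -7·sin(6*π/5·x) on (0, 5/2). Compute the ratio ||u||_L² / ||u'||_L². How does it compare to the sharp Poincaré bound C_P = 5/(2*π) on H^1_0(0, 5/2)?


||u||_L² / ||u'||_L² = 5/(6*π) < C_P = 5/(2*π).

u(x) = -7·sin(6*π/5·x), so u'(x) = -42*π*cos(6*π*x/5)/5.
Writing u(x) = A·sin(kπx/L) with A = -7 and k = 3, use ∫_0^L sin²(kπx/L) dx = L/2 and ∫_0^L cos²(kπx/L) dx = L/2.
u² = 49·sin²(6*π/5·x) and (u')² = 1764*π^2/25·cos²(6*π/5·x), and each of sin², cos² integrates to L/2 = 5/4 over (0, 5/2).
∫_0^5/2 u² dx = 245/4, so ||u||_L² = 7*sqrt(5)/2.
∫_0^5/2 (u')² dx = 441*π^2/5, so ||u'||_L² = 21*sqrt(5)*π/5.
Ratio ||u||_L² / ||u'||_L² = 5/(6*π).
Sharp Poincaré constant on H^1_0(0, 5/2) is C_P = L/π = 5/(2*π), achieved by sin(2*π/5·x).
This is the k = 3 harmonic; the ratio L/(kπ) is strictly less than C_P = L/π, consistent with the sharp inequality ||u||_L² ≤ C_P ||u'||_L².


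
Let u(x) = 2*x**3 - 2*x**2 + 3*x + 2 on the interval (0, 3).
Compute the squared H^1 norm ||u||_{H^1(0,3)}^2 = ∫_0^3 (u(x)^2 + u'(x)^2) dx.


||u||_{H^1}^2 = 77487/35

The H^1 norm (squared) on an interval (0, L) is
  ||u||_{H^1}^2 = ∫_0^L u(x)^2 dx + ∫_0^L u'(x)^2 dx.
Compute u'(x) = 6*x**2 - 4*x + 3.
Then u(x)^2 = 4*x**6 - 8*x**5 + 16*x**4 - 4*x**3 + x**2 + 12*x + 4 and u'(x)^2 = 36*x**4 - 48*x**3 + 52*x**2 - 24*x + 9.
Integrate each monomial from 0 to 3 using ∫_0^3 c·x^n dx = c·3^(n+1)/(n+1):
  ∫_0^3 u(x)^2 dx = ∫_0^3 (4*x^6 - 8*x^5 + 16*x^4 - 4*x^3 + x^2 + 12*x + 4) dx. Term by term:
    ∫_0^3 4*x^6 dx = 8748/7;  ∫_0^3 -8*x^5 dx = -972;  ∫_0^3 16*x^4 dx = 3888/5;
    ∫_0^3 -4*x^3 dx = -81;  ∫_0^3 x^2 dx = 9;  ∫_0^3 12*x dx = 54;
    ∫_0^3 4 dx = 12.
  Sum: 8748/7 − 972 + 3888/5 − 81 + 9 + 54 + 12 = 36726/35.
  ∫_0^3 u'(x)^2 dx = ∫_0^3 (36*x^4 - 48*x^3 + 52*x^2 - 24*x + 9) dx. Term by term:
    ∫_0^3 36*x^4 dx = 8748/5;  ∫_0^3 -48*x^3 dx = -972;  ∫_0^3 52*x^2 dx = 468;
    ∫_0^3 -24*x dx = -108;  ∫_0^3 9 dx = 27.
  Sum: 8748/5 − 972 + 468 − 108 + 27 = 5823/5.
Adding: ||u||_{H^1}^2 = 36726/35 + 5823/5 = 77487/35.


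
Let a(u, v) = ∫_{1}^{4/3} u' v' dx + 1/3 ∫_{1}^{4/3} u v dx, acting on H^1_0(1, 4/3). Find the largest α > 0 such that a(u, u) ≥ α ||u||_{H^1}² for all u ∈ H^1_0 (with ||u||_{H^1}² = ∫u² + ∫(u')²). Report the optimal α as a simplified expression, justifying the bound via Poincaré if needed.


α = (1 + 27*π^2)/(3*(1 + 9*π^2))

Coercivity of a(·,·) on H^1_0(1, 4/3) means a(u, u) ≥ α ||u||_{H^1}² for every u ∈ H^1_0.
The interval has length L = 1/3, and Poincaré/coercivity depend only on L. Here a(u, u) = ∫(u')² + (1/3)·∫u².
Here 0 < c = 1/3 < 1. The condition a(u,u) ≥ α||u||_{H^1}² reads (1−α)∫(u')² ≥ (α−c)∫u². Any admissible α is ≤ 1 (rapidly oscillating u have ∫u²/∫(u')² → 0), and α = 1 would force 0 ≥ (1−c)∫u², impossible since c < 1; so 1−α > 0. By the sharp Poincaré inequality on H^1_0 of an interval of length L, ∫(u')² ≥ (π/L)²∫u² with equality for the first sine mode sin(π(x−x₀)/L) (x₀ the left endpoint), so the inequality holds for all u iff (1−α)(π/L)² ≥ α − c, i.e. α ≤ ((π/L)² + c)/((π/L)² + 1) = (1 + c(L/π)²)/(1 + (L/π)²). With (π/L)² = 9*π^2 and c = 1/3, the largest admissible constant is α = ((π/L)² + c)/((π/L)² + 1).
Simplifying, α = (1 + 27*π^2)/(3*(1 + 9*π^2)).


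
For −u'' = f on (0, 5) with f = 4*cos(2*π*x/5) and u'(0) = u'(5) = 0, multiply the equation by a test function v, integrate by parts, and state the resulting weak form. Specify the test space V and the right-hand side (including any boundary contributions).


V = H^1(0, 5) (no boundary constraint on v; u is determined up to an additive constant); weak form: ∫_0^5 u'v' dx = ∫_0^5 (4*cos(2*π*x/5)) v dx for all v ∈ V.

Multiply both sides by a test function v and integrate from 0 to 5:
  ∫_0^5 −u''(x) v(x) dx = ∫_0^5 f(x) v(x) dx.
Integrate the LHS by parts once:
  ∫_0^5 −u'' v dx = −[u'(x) v(x)]_0^5 + ∫_0^5 u'(x) v'(x) dx.
Thus ∫_0^5 u'(x) v'(x) dx = ∫_0^5 f(x) v(x) dx + [u'(x) v(x)]_0^5.
Choose V so that boundary terms are either known or forced to vanish.
u has homogeneous Neumann: u'(0) = u'(5) = 0. So [u' v]_0^5 = 0·v(5) − 0·v(0) = 0 for any v; take V = H^1(0, 5).
Weak formulation: find u (satisfying any essential BC) such that ∫_0^5 u'(x) v'(x) dx = ∫_0^5 f v dx for all v ∈ V (homogeneous Neumann, so boundary terms vanish).
Substituting f(x) = 4*cos(2*π*x/5), the right-hand side is ∫_0^5 (4*cos(2*π*x/5)) v dx.
Compatibility check (pure Neumann): taking v ≡ 1 ∈ V gives 0 = ∫_0^5 f dx + (0) − (0), i.e. ∫_0^5 f dx must equal u'(0) − u'(5) = 0. Indeed ∫_0^5 (4*cos(2*π*x/5)) dx = 0, so the data are compatible. The solution is then unique only up to an additive constant (fix it e.g. by requiring ∫_0^5 u dx = 0).


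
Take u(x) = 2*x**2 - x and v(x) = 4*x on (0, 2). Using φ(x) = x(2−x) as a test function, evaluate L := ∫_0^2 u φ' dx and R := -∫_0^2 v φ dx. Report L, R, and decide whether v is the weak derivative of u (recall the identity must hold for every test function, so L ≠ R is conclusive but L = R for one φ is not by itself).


LHS = -4, RHS = -16/3. No, v is not the weak derivative of u.

u(x) = 2*x**2 - x, classical derivative u'(x) = 4*x - 1.
φ(x) = x(2−x), so φ'(x) = 2 - 2*x.
Note φ(0) = φ(2) = 0, so the boundary term u·φ vanishes.
LHS = ∫_0^2 u(x) φ'(x) dx = ∫_0^2 (-4*x^3 + 6*x^2 - 2*x) dx. Term by term:
  ∫_0^2 -4*x^3 dx = -16;  ∫_0^2 6*x^2 dx = 16;  ∫_0^2 -2*x dx = -4.
Sum: -16 + 16 − 4 = -4.
So LHS = -4.
∫_0^2 v(x) φ(x) dx = ∫_0^2 (-4*x^3 + 8*x^2) dx. Term by term:
  ∫_0^2 -4*x^3 dx = -16;  ∫_0^2 8*x^2 dx = 64/3.
Sum: -16 + 64/3 = 16/3.
So RHS = -∫_0^2 v(x) φ(x) dx = -16/3.
LHS − RHS = 4/3 ≠ 0, so the identity fails.
(For a valid weak derivative the identity must hold for EVERY test function, in particular this one. The failure shows v is NOT the weak derivative of u.)
Correct weak derivative would be u'(x) = 4*x - 1.


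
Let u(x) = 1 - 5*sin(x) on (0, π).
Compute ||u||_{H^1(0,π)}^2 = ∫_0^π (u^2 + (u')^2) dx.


||u||_{H^1(0,π)}^2 = -20 + 26*π

u'(x) = -5*cos(x).
Expand u² and (u')² and integrate term by term on (0, π), using: for integers n ≥ 1, ∫_0^π sin²(nx) dx = ∫_0^π cos²(nx) dx = π/2; for n ≠ n', ∫_0^π sin(nx)sin(n'x) dx = ∫_0^π cos(nx)cos(n'x) dx = 0; and by product-to-sum, ∫_0^π sin(nx)cos(n'x) dx = ½∫_0^π [sin((n+n')x) + sin((n−n')x)] dx, which is 0 when n+n' is even and 2n/(n²−n'²) when n+n' is odd (it need not vanish on (0, π)). For the constant mode: ∫_0^π 1 dx = π, ∫_0^π cos(nx) dx = 0, ∫_0^π sin(nx) dx = (1−(−1)^n)/n.
  u² squared terms: (1)²·∫1 dx = 1·π = π;  (-5)²·∫sin(x)² dx = 25·π/2 = 25*π/2.
  u² cross terms: 2·(1)·(-5)·∫1·sin(x) dx = -10·(2) = -20.
  So ∫_0^π u² dx = π + 25*π/2 − 20 = -20 + 27*π/2.
  (u')² squared terms: (-5)²·∫cos(x)² dx = 25·π/2 = 25*π/2.
  So ∫_0^π (u')² dx = 25*π/2.
||u||_{H^1}^2 = (-20 + 27*π/2) + (25*π/2) = -20 + 26*π.


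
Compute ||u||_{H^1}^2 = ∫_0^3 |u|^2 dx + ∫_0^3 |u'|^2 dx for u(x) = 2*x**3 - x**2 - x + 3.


||u||_{H^1}^2 = 144831/70

The H^1 norm (squared) on an interval (0, L) is
  ||u||_{H^1}^2 = ∫_0^L u(x)^2 dx + ∫_0^L u'(x)^2 dx.
Compute u'(x) = 6*x**2 - 2*x - 1.
Then u(x)^2 = 4*x**6 - 4*x**5 - 3*x**4 + 14*x**3 - 5*x**2 - 6*x + 9 and u'(x)^2 = 36*x**4 - 24*x**3 - 8*x**2 + 4*x + 1.
Integrate each monomial from 0 to 3 using ∫_0^3 c·x^n dx = c·3^(n+1)/(n+1):
  ∫_0^3 u(x)^2 dx = ∫_0^3 (4*x^6 - 4*x^5 - 3*x^4 + 14*x^3 - 5*x^2 - 6*x + 9) dx. Term by term:
    ∫_0^3 4*x^6 dx = 8748/7;  ∫_0^3 -4*x^5 dx = -486;  ∫_0^3 -3*x^4 dx = -729/5;
    ∫_0^3 14*x^3 dx = 567/2;  ∫_0^3 -5*x^2 dx = -45;  ∫_0^3 -6*x dx = -27;
    ∫_0^3 9 dx = 27.
  Sum: 8748/7 − 486 − 729/5 + 567/2 − 45 − 27 + 27 = 59949/70.
  ∫_0^3 u'(x)^2 dx = ∫_0^3 (36*x^4 - 24*x^3 - 8*x^2 + 4*x + 1) dx. Term by term:
    ∫_0^3 36*x^4 dx = 8748/5;  ∫_0^3 -24*x^3 dx = -486;  ∫_0^3 -8*x^2 dx = -72;
    ∫_0^3 4*x dx = 18;  ∫_0^3 1 dx = 3.
  Sum: 8748/5 − 486 − 72 + 18 + 3 = 6063/5.
Adding: ||u||_{H^1}^2 = 59949/70 + 6063/5 = 144831/70.


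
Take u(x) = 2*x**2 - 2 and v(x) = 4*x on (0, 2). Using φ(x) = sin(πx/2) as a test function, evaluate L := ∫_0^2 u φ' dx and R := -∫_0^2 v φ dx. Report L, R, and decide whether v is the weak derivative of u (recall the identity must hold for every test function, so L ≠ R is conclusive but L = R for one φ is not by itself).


LHS = -16/π, RHS = -16/π. Yes, v = u' weakly.

u(x) = 2*x**2 - 2, classical derivative u'(x) = 4*x.
φ(x) = sin(πx/2), so φ'(x) = π*cos(π*x/2)/2.
Note φ(0) = φ(2) = 0, so the boundary term u·φ vanishes.
LHS = ∫_0^2 u(x) φ'(x) dx = ∫_0^2 (π*x^2*cos(π*x/2) - π*cos(π*x/2)) dx. Term by term:
  ∫_0^2 -π*cos(π*x/2) dx = 0;  ∫_0^2 π*x^2*cos(π*x/2) dx = -16/π.
Sum: 0 − 16/π = -16/π.
So LHS = -16/π.
∫_0^2 v(x) φ(x) dx = ∫_0^2 (4*x*sin(π*x/2)) dx. Term by term:
  ∫_0^2 4*x*sin(π*x/2) dx = 16/π.
So RHS = -∫_0^2 v(x) φ(x) dx = -16/π.
LHS = RHS, so the identity holds for this test φ.
Moreover u is smooth here and v(x) = u'(x) = 4*x pointwise, so the identity holds for every test function. Hence v is the weak derivative of u.


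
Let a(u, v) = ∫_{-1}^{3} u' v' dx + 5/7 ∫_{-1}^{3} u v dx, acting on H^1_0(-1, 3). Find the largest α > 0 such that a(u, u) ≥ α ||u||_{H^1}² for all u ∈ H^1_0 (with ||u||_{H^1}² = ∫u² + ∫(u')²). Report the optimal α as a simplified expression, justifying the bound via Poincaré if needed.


α = (π^2 + 80/7)/(π^2 + 16)

Coercivity of a(·,·) on H^1_0(-1, 3) means a(u, u) ≥ α ||u||_{H^1}² for every u ∈ H^1_0.
The interval has length L = 4, and Poincaré/coercivity depend only on L. Here a(u, u) = ∫(u')² + (5/7)·∫u².
Here 0 < c = 5/7 < 1. The condition a(u,u) ≥ α||u||_{H^1}² reads (1−α)∫(u')² ≥ (α−c)∫u². Any admissible α is ≤ 1 (rapidly oscillating u have ∫u²/∫(u')² → 0), and α = 1 would force 0 ≥ (1−c)∫u², impossible since c < 1; so 1−α > 0. By the sharp Poincaré inequality on H^1_0 of an interval of length L, ∫(u')² ≥ (π/L)²∫u² with equality for the first sine mode sin(π(x−x₀)/L) (x₀ the left endpoint), so the inequality holds for all u iff (1−α)(π/L)² ≥ α − c, i.e. α ≤ ((π/L)² + c)/((π/L)² + 1) = (1 + c(L/π)²)/(1 + (L/π)²). With (π/L)² = π^2/16 and c = 5/7, the largest admissible constant is α = ((π/L)² + c)/((π/L)² + 1).
Simplifying, α = (π^2 + 80/7)/(π^2 + 16).


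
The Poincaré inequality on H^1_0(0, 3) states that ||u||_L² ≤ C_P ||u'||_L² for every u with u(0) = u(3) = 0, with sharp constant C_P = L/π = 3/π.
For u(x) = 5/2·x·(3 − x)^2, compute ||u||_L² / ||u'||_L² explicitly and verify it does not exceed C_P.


||u||_L² / ||u'||_L² = 3*sqrt(14)/14 < C_P = 3/π.

u(x) = 5/2·x·(3 − x)^2, so u'(x) = 15*(x - 3)*(x - 1)/2.
u(x) = 5/2·x·(3 − x)^2 vanishes at x = 0 and x = 3, so u ∈ H^1_0(0, 3). Differentiate via the product rule and integrate the resulting polynomials term by term.
  ∫_0^3 u² dx = ∫_0^3 (25*x^6/4 - 75*x^5 + 675*x^4/2 - 675*x^3 + 2025*x^2/4) dx. Term by term:
    ∫_0^3 25*x^6/4 dx = 54675/28;  ∫_0^3 -75*x^5 dx = -18225/2;  ∫_0^3 675*x^4/2 dx = 32805/2;
    ∫_0^3 -675*x^3 dx = -54675/4;  ∫_0^3 2025*x^2/4 dx = 18225/4.
  Sum: 54675/28 − 18225/2 + 32805/2 − 54675/4 + 18225/4 = 3645/28.
  ∫_0^3 (u')² dx = ∫_0^3 (225*x^4/4 - 450*x^3 + 2475*x^2/2 - 1350*x + 2025/4) dx. Term by term:
    ∫_0^3 225*x^4/4 dx = 10935/4;  ∫_0^3 -450*x^3 dx = -18225/2;  ∫_0^3 2475*x^2/2 dx = 22275/2;
    ∫_0^3 -1350*x dx = -6075;  ∫_0^3 2025/4 dx = 6075/4.
  Sum: 10935/4 − 18225/2 + 22275/2 − 6075 + 6075/4 = 405/2.
∫_0^3 u² dx = 3645/28, so ||u||_L² = 27*sqrt(35)/14.
∫_0^3 (u')² dx = 405/2, so ||u'||_L² = 9*sqrt(10)/2.
Ratio ||u||_L² / ||u'||_L² = 3*sqrt(14)/14.
Sharp Poincaré constant on H^1_0(0, 3) is C_P = L/π = 3/π, achieved by sin(π/3·x).
A polynomial bump cannot attain the sharp Poincaré constant (only the first sine eigenfunction does), so the ratio is strictly less than C_P, consistent with ||u||_L² ≤ C_P ||u'||_L².


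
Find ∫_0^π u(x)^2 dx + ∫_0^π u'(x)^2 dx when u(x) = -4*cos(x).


||u||_{H^1(0,π)}^2 = 16*π

u'(x) = 4*sin(x).
Expand u² and (u')² and integrate term by term on (0, π), using: for integers n ≥ 1, ∫_0^π sin²(nx) dx = ∫_0^π cos²(nx) dx = π/2; for n ≠ n', ∫_0^π sin(nx)sin(n'x) dx = ∫_0^π cos(nx)cos(n'x) dx = 0; and by product-to-sum, ∫_0^π sin(nx)cos(n'x) dx = ½∫_0^π [sin((n+n')x) + sin((n−n')x)] dx, which is 0 when n+n' is even and 2n/(n²−n'²) when n+n' is odd (it need not vanish on (0, π)).
  u² squared terms: (-4)²·∫cos(x)² dx = 16·π/2 = 8*π.
  So ∫_0^π u² dx = 8*π.
  (u')² squared terms: (4)²·∫sin(x)² dx = 16·π/2 = 8*π.
  So ∫_0^π (u')² dx = 8*π.
||u||_{H^1}^2 = (8*π) + (8*π) = 16*π.


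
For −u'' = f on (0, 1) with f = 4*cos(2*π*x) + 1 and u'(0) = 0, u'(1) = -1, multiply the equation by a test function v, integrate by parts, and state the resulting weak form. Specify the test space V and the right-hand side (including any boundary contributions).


V = H^1(0, 1) (v unrestricted at boundary; u is determined up to an additive constant); weak form: ∫_0^1 u'v' dx = ∫_0^1 (4*cos(2*π*x) + 1) v dx − v(1) for all v ∈ V.

Multiply both sides by a test function v and integrate from 0 to 1:
  ∫_0^1 −u''(x) v(x) dx = ∫_0^1 f(x) v(x) dx.
Integrate the LHS by parts once:
  ∫_0^1 −u'' v dx = −[u'(x) v(x)]_0^1 + ∫_0^1 u'(x) v'(x) dx.
Thus ∫_0^1 u'(x) v'(x) dx = ∫_0^1 f(x) v(x) dx + [u'(x) v(x)]_0^1.
Choose V so that boundary terms are either known or forced to vanish.
u has inhomogeneous Neumann u'(0) = 0, u'(1) = -1. [u' v]_0^1 = (-1)·v(1) − (0)·v(0) = − v(1). Take V = H^1(0, 1); boundary term becomes part of RHS.
Weak formulation: find u (satisfying any essential BC) such that ∫_0^1 u'(x) v'(x) dx = ∫_0^1 f v dx − v(1) for all v ∈ V (Neumann data are natural BCs: they enter the RHS as boundary terms).
Substituting f(x) = 4*cos(2*π*x) + 1, the right-hand side is ∫_0^1 (4*cos(2*π*x) + 1) v dx − v(1).
Compatibility check (pure Neumann): taking v ≡ 1 ∈ V gives 0 = ∫_0^1 f dx + (-1) − (0), i.e. ∫_0^1 f dx must equal u'(0) − u'(1) = 1. Indeed ∫_0^1 (4*cos(2*π*x) + 1) dx = 1, so the data are compatible. The solution is then unique only up to an additive constant (fix it e.g. by requiring ∫_0^1 u dx = 0).


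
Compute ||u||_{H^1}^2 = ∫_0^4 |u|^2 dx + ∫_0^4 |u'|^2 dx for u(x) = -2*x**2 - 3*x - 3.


||u||_{H^1}^2 = 41768/15

The H^1 norm (squared) on an interval (0, L) is
  ||u||_{H^1}^2 = ∫_0^L u(x)^2 dx + ∫_0^L u'(x)^2 dx.
Compute u'(x) = -4*x - 3.
Then u(x)^2 = 4*x**4 + 12*x**3 + 21*x**2 + 18*x + 9 and u'(x)^2 = 16*x**2 + 24*x + 9.
Integrate each monomial from 0 to 4 using ∫_0^4 c·x^n dx = c·4^(n+1)/(n+1):
  ∫_0^4 u(x)^2 dx = ∫_0^4 (4*x^4 + 12*x^3 + 21*x^2 + 18*x + 9) dx. Term by term:
    ∫_0^4 4*x^4 dx = 4096/5;  ∫_0^4 12*x^3 dx = 768;  ∫_0^4 21*x^2 dx = 448;
    ∫_0^4 18*x dx = 144;  ∫_0^4 9 dx = 36.
  Sum: 4096/5 + 768 + 448 + 144 + 36 = 11076/5.
  ∫_0^4 u'(x)^2 dx = ∫_0^4 (16*x^2 + 24*x + 9) dx. Term by term:
    ∫_0^4 16*x^2 dx = 1024/3;  ∫_0^4 24*x dx = 192;  ∫_0^4 9 dx = 36.
  Sum: 1024/3 + 192 + 36 = 1708/3.
Adding: ||u||_{H^1}^2 = 11076/5 + 1708/3 = 41768/15.


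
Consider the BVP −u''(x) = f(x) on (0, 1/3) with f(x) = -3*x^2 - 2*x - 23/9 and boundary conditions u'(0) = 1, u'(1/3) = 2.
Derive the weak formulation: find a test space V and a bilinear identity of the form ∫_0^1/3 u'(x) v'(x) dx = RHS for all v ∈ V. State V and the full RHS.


V = H^1(0, 1/3) (v unrestricted at boundary; u is determined up to an additive constant); weak form: ∫_0^1/3 u'v' dx = ∫_0^1/3 (-3*x^2 - 2*x - 23/9) v dx + 2·v(1/3) − v(0) for all v ∈ V.

Multiply both sides by a test function v and integrate from 0 to 1/3:
  ∫_0^1/3 −u''(x) v(x) dx = ∫_0^1/3 f(x) v(x) dx.
Integrate the LHS by parts once:
  ∫_0^1/3 −u'' v dx = −[u'(x) v(x)]_0^1/3 + ∫_0^1/3 u'(x) v'(x) dx.
Thus ∫_0^1/3 u'(x) v'(x) dx = ∫_0^1/3 f(x) v(x) dx + [u'(x) v(x)]_0^1/3.
Choose V so that boundary terms are either known or forced to vanish.
u has inhomogeneous Neumann u'(0) = 1, u'(1/3) = 2. [u' v]_0^1/3 = (2)·v(1/3) − (1)·v(0) = 2·v(1/3) − v(0). Take V = H^1(0, 1/3); boundary term becomes part of RHS.
Weak formulation: find u (satisfying any essential BC) such that ∫_0^1/3 u'(x) v'(x) dx = ∫_0^1/3 f v dx + 2·v(1/3) − v(0) for all v ∈ V (Neumann data are natural BCs: they enter the RHS as boundary terms).
Substituting f(x) = -3*x^2 - 2*x - 23/9, the right-hand side is ∫_0^1/3 (-3*x^2 - 2*x - 23/9) v dx + 2·v(1/3) − v(0).
Compatibility check (pure Neumann): taking v ≡ 1 ∈ V gives 0 = ∫_0^1/3 f dx + (2) − (1), i.e. ∫_0^1/3 f dx must equal u'(0) − u'(1/3) = -1. Indeed ∫_0^1/3 (-3*x^2 - 2*x - 23/9) dx = -1, so the data are compatible. The solution is then unique only up to an additive constant (fix it e.g. by requiring ∫_0^1/3 u dx = 0).


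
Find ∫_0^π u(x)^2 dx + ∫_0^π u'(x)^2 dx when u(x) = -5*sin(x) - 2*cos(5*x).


||u||_{H^1(0,π)}^2 = 77*π

u'(x) = 10*sin(5*x) - 5*cos(x).
Expand u² and (u')² and integrate term by term on (0, π), using: for integers n ≥ 1, ∫_0^π sin²(nx) dx = ∫_0^π cos²(nx) dx = π/2; for n ≠ n', ∫_0^π sin(nx)sin(n'x) dx = ∫_0^π cos(nx)cos(n'x) dx = 0; and by product-to-sum, ∫_0^π sin(nx)cos(n'x) dx = ½∫_0^π [sin((n+n')x) + sin((n−n')x)] dx, which is 0 when n+n' is even and 2n/(n²−n'²) when n+n' is odd (it need not vanish on (0, π)).
  u² squared terms: (-5)²·∫sin(x)² dx = 25·π/2 = 25*π/2;  (-2)²·∫cos(5x)² dx = 4·π/2 = 2*π.
  u² cross terms: 2·(-5)·(-2)·∫sin(x)·cos(5x) dx = 20·(0) = 0.
  So ∫_0^π u² dx = 25*π/2 + 2*π + 0 = 29*π/2.
  (u')² squared terms: (-5)²·∫cos(x)² dx = 25·π/2 = 25*π/2;  (10)²·∫sin(5x)² dx = 100·π/2 = 50*π.
  (u')² cross terms: 2·(-5)·(10)·∫cos(x)·sin(5x) dx = -100·(0) = 0.
  So ∫_0^π (u')² dx = 25*π/2 + 50*π + 0 = 125*π/2.
||u||_{H^1}^2 = (29*π/2) + (125*π/2) = 77*π.


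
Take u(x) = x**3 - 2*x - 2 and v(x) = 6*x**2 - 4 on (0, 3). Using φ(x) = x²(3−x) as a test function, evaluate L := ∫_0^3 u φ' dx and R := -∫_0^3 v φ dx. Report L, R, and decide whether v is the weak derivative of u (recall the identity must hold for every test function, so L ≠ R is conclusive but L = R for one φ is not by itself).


LHS = -297/5, RHS = -594/5. No, v is not the weak derivative of u.

u(x) = x**3 - 2*x - 2, classical derivative u'(x) = 3*x**2 - 2.
φ(x) = x²(3−x), so φ'(x) = 3*x*(2 - x).
Note φ(0) = φ(3) = 0, so the boundary term u·φ vanishes.
LHS = ∫_0^3 u(x) φ'(x) dx = ∫_0^3 (-3*x^5 + 6*x^4 + 6*x^3 - 6*x^2 - 12*x) dx. Term by term:
  ∫_0^3 -3*x^5 dx = -729/2;  ∫_0^3 6*x^4 dx = 1458/5;  ∫_0^3 6*x^3 dx = 243/2;
  ∫_0^3 -6*x^2 dx = -54;  ∫_0^3 -12*x dx = -54.
Sum: -729/2 + 1458/5 + 243/2 − 54 − 54 = -297/5.
So LHS = -297/5.
∫_0^3 v(x) φ(x) dx = ∫_0^3 (-6*x^5 + 18*x^4 + 4*x^3 - 12*x^2) dx. Term by term:
  ∫_0^3 -6*x^5 dx = -729;  ∫_0^3 18*x^4 dx = 4374/5;  ∫_0^3 4*x^3 dx = 81;
  ∫_0^3 -12*x^2 dx = -108.
Sum: -729 + 4374/5 + 81 − 108 = 594/5.
So RHS = -∫_0^3 v(x) φ(x) dx = -594/5.
LHS − RHS = 297/5 ≠ 0, so the identity fails.
(For a valid weak derivative the identity must hold for EVERY test function, in particular this one. The failure shows v is NOT the weak derivative of u.)
Correct weak derivative would be u'(x) = 3*x**2 - 2.


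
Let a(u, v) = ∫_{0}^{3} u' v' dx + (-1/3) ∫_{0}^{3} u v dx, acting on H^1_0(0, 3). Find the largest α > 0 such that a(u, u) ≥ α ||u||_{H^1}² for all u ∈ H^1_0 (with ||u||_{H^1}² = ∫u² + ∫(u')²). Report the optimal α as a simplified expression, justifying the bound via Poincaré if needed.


α = (-3 + π^2)/(9 + π^2)

Coercivity of a(·,·) on H^1_0(0, 3) means a(u, u) ≥ α ||u||_{H^1}² for every u ∈ H^1_0.
The interval has length L = 3, and Poincaré/coercivity depend only on L. Here a(u, u) = ∫(u')² + (-1/3)·∫u².
Here c = -1/3 < 0 with |c| < (π/L)² = π^2/9, so coercivity still holds. The condition a(u,u) ≥ α||u||_{H^1}² reads (1−α)∫(u')² ≥ (α−c)∫u². Any admissible α is ≤ 1 (rapidly oscillating u have ∫u²/∫(u')² → 0), and α = 1 would force 0 ≥ (1−c)∫u², impossible since c < 1; so 1−α > 0. By the sharp Poincaré inequality on H^1_0 of an interval of length L, ∫(u')² ≥ (π/L)²∫u² with equality for the first sine mode sin(π(x−x₀)/L) (x₀ the left endpoint), so the inequality holds for all u iff (1−α)(π/L)² ≥ α − c, i.e. α ≤ ((π/L)² + c)/((π/L)² + 1) = (1 + c(L/π)²)/(1 + (L/π)²). (Direct route, valid since c ≤ 0: Poincaré gives c∫u² ≥ c(L/π)²∫(u')², so a(u,u) ≥ (1 + c(L/π)²)∫(u')², while ||u||_{H^1}² ≤ (1 + (L/π)²)∫(u')²; dividing yields the same α.) With (π/L)² = π^2/9 and c = -1/3, the largest admissible constant is α = ((π/L)² + c)/((π/L)² + 1).
Simplifying, α = (-3 + π^2)/(9 + π^2).


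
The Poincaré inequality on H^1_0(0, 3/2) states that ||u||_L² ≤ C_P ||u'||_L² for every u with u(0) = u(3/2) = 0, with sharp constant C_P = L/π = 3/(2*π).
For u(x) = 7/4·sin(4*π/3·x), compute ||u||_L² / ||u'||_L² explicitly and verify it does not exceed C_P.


||u||_L² / ||u'||_L² = 3/(4*π) < C_P = 3/(2*π).

u(x) = 7/4·sin(4*π/3·x), so u'(x) = 7*π*cos(4*π*x/3)/3.
Writing u(x) = A·sin(kπx/L) with A = 7/4 and k = 2, use ∫_0^L sin²(kπx/L) dx = L/2 and ∫_0^L cos²(kπx/L) dx = L/2.
u² = 49/16·sin²(4*π/3·x) and (u')² = 49*π^2/9·cos²(4*π/3·x), and each of sin², cos² integrates to L/2 = 3/4 over (0, 3/2).
∫_0^3/2 u² dx = 147/64, so ||u||_L² = 7*sqrt(3)/8.
∫_0^3/2 (u')² dx = 49*π^2/12, so ||u'||_L² = 7*sqrt(3)*π/6.
Ratio ||u||_L² / ||u'||_L² = 3/(4*π).
Sharp Poincaré constant on H^1_0(0, 3/2) is C_P = L/π = 3/(2*π), achieved by sin(2*π/3·x).
This is the k = 2 harmonic; the ratio L/(kπ) is strictly less than C_P = L/π, consistent with the sharp inequality ||u||_L² ≤ C_P ||u'||_L².


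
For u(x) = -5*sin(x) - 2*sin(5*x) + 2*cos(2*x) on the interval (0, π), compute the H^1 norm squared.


||u||_{H^1(0,π)}^2 = 1000/21 + 87*π

u'(x) = -4*sin(2*x) - 5*cos(x) - 10*cos(5*x).
Expand u² and (u')² and integrate term by term on (0, π), using: for integers n ≥ 1, ∫_0^π sin²(nx) dx = ∫_0^π cos²(nx) dx = π/2; for n ≠ n', ∫_0^π sin(nx)sin(n'x) dx = ∫_0^π cos(nx)cos(n'x) dx = 0; and by product-to-sum, ∫_0^π sin(nx)cos(n'x) dx = ½∫_0^π [sin((n+n')x) + sin((n−n')x)] dx, which is 0 when n+n' is even and 2n/(n²−n'²) when n+n' is odd (it need not vanish on (0, π)).
  u² squared terms: (-5)²·∫sin(x)² dx = 25·π/2 = 25*π/2;  (-2)²·∫sin(5x)² dx = 4·π/2 = 2*π;  (2)²·∫cos(2x)² dx = 4·π/2 = 2*π.
  u² cross terms: 2·(-5)·(-2)·∫sin(x)·sin(5x) dx = 20·(0) = 0;  2·(-5)·(2)·∫sin(x)·cos(2x) dx = -20·(-2/3) = 40/3;  2·(-2)·(2)·∫sin(5x)·cos(2x) dx = -8·(10/21) = -80/21.
  So ∫_0^π u² dx = 25*π/2 + 2*π + 2*π + 0 + 40/3 − 80/21 = 200/21 + 33*π/2.
  (u')² squared terms: (-10)²·∫cos(5x)² dx = 100·π/2 = 50*π;  (-5)²·∫cos(x)² dx = 25·π/2 = 25*π/2;  (-4)²·∫sin(2x)² dx = 16·π/2 = 8*π.
  (u')² cross terms: 2·(-10)·(-5)·∫cos(5x)·cos(x) dx = 100·(0) = 0;  2·(-10)·(-4)·∫cos(5x)·sin(2x) dx = 80·(-4/21) = -320/21;  2·(-5)·(-4)·∫cos(x)·sin(2x) dx = 40·(4/3) = 160/3.
  So ∫_0^π (u')² dx = 50*π + 25*π/2 + 8*π + 0 − 320/21 + 160/3 = 800/21 + 141*π/2.
||u||_{H^1}^2 = (200/21 + 33*π/2) + (800/21 + 141*π/2) = 1000/21 + 87*π.


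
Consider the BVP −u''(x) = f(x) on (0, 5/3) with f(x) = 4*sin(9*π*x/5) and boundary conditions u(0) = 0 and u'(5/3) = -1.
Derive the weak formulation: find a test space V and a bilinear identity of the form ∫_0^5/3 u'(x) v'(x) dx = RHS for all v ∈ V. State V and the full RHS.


V = {v ∈ H^1(0, 5/3) : v(0) = 0} (test functions vanish at x = 0 where u is specified); weak form: ∫_0^5/3 u'v' dx = ∫_0^5/3 (4*sin(9*π*x/5)) v dx − v(5/3) for all v ∈ V.

Multiply both sides by a test function v and integrate from 0 to 5/3:
  ∫_0^5/3 −u''(x) v(x) dx = ∫_0^5/3 f(x) v(x) dx.
Integrate the LHS by parts once:
  ∫_0^5/3 −u'' v dx = −[u'(x) v(x)]_0^5/3 + ∫_0^5/3 u'(x) v'(x) dx.
Thus ∫_0^5/3 u'(x) v'(x) dx = ∫_0^5/3 f(x) v(x) dx + [u'(x) v(x)]_0^5/3.
Choose V so that boundary terms are either known or forced to vanish.
Mixed BC: u(0) = 0 (Dirichlet) and u'(5/3) = -1 (Neumann). Define V = {v ∈ H^1(0, 5/3) : v(0) = 0}. Then [u' v]_0^5/3 = u'(5/3)·v(5/3) − u'(0)·0 = − v(5/3).
Weak formulation: find u (satisfying any essential BC) such that ∫_0^5/3 u'(x) v'(x) dx = ∫_0^5/3 f v dx − v(5/3) for all v ∈ V (Dirichlet at 0 absorbed into V; Neumann datum at x = 5/3 contributes the boundary term).
Substituting f(x) = 4*sin(9*π*x/5), the right-hand side is ∫_0^5/3 (4*sin(9*π*x/5)) v dx − v(5/3).


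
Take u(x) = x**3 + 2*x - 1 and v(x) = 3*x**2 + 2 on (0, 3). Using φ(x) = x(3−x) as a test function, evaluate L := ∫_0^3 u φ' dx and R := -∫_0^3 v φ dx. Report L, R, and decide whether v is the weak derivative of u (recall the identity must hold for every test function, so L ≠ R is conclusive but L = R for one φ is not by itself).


LHS = -909/20, RHS = -909/20. Yes, v = u' weakly.

u(x) = x**3 + 2*x - 1, classical derivative u'(x) = 3*x**2 + 2.
φ(x) = x(3−x), so φ'(x) = 3 - 2*x.
Note φ(0) = φ(3) = 0, so the boundary term u·φ vanishes.
LHS = ∫_0^3 u(x) φ'(x) dx = ∫_0^3 (-2*x^4 + 3*x^3 - 4*x^2 + 8*x - 3) dx. Term by term:
  ∫_0^3 -2*x^4 dx = -486/5;  ∫_0^3 3*x^3 dx = 243/4;  ∫_0^3 -4*x^2 dx = -36;
  ∫_0^3 8*x dx = 36;  ∫_0^3 -3 dx = -9.
Sum: -486/5 + 243/4 − 36 + 36 − 9 = -909/20.
So LHS = -909/20.
∫_0^3 v(x) φ(x) dx = ∫_0^3 (-3*x^4 + 9*x^3 - 2*x^2 + 6*x) dx. Term by term:
  ∫_0^3 -3*x^4 dx = -729/5;  ∫_0^3 9*x^3 dx = 729/4;  ∫_0^3 -2*x^2 dx = -18;
  ∫_0^3 6*x dx = 27.
Sum: -729/5 + 729/4 − 18 + 27 = 909/20.
So RHS = -∫_0^3 v(x) φ(x) dx = -909/20.
LHS = RHS, so the identity holds for this test φ.
Moreover u is smooth here and v(x) = u'(x) = 3*x**2 + 2 pointwise, so the identity holds for every test function. Hence v is the weak derivative of u.


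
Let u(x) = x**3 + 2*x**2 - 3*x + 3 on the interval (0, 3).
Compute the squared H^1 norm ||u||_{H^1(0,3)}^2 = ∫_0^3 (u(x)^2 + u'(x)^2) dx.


||u||_{H^1}^2 = 107739/70

The H^1 norm (squared) on an interval (0, L) is
  ||u||_{H^1}^2 = ∫_0^L u(x)^2 dx + ∫_0^L u'(x)^2 dx.
Compute u'(x) = 3*x**2 + 4*x - 3.
Then u(x)^2 = x**6 + 4*x**5 - 2*x**4 - 6*x**3 + 21*x**2 - 18*x + 9 and u'(x)^2 = 9*x**4 + 24*x**3 - 2*x**2 - 24*x + 9.
Integrate each monomial from 0 to 3 using ∫_0^3 c·x^n dx = c·3^(n+1)/(n+1):
  ∫_0^3 u(x)^2 dx = ∫_0^3 (x^6 + 4*x^5 - 2*x^4 - 6*x^3 + 21*x^2 - 18*x + 9) dx. Term by term:
    ∫_0^3 x^6 dx = 2187/7;  ∫_0^3 4*x^5 dx = 486;  ∫_0^3 -2*x^4 dx = -486/5;
    ∫_0^3 -6*x^3 dx = -243/2;  ∫_0^3 21*x^2 dx = 189;  ∫_0^3 -18*x dx = -81;
    ∫_0^3 9 dx = 27.
  Sum: 2187/7 + 486 − 486/5 − 243/2 + 189 − 81 + 27 = 50031/70.
  ∫_0^3 u'(x)^2 dx = ∫_0^3 (9*x^4 + 24*x^3 - 2*x^2 - 24*x + 9) dx. Term by term:
    ∫_0^3 9*x^4 dx = 2187/5;  ∫_0^3 24*x^3 dx = 486;  ∫_0^3 -2*x^2 dx = -18;
    ∫_0^3 -24*x dx = -108;  ∫_0^3 9 dx = 27.
  Sum: 2187/5 + 486 − 18 − 108 + 27 = 4122/5.
Adding: ||u||_{H^1}^2 = 50031/70 + 4122/5 = 107739/70.


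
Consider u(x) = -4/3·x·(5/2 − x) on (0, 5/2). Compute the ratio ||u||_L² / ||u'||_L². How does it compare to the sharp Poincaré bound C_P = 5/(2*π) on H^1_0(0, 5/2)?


||u||_L² / ||u'||_L² = sqrt(10)/4 < C_P = 5/(2*π).

u(x) = -4/3·x·(5/2 − x), so u'(x) = 8*x/3 - 10/3.
u(x) = -4/3·x·(5/2 − x) vanishes at x = 0 and x = 5/2, so u ∈ H^1_0(0, 5/2). Differentiate via the product rule and integrate the resulting polynomials term by term.
  ∫_0^5/2 u² dx = ∫_0^5/2 (16*x^4/9 - 80*x^3/9 + 100*x^2/9) dx. Term by term:
    ∫_0^5/2 16*x^4/9 dx = 625/18;  ∫_0^5/2 -80*x^3/9 dx = -3125/36;  ∫_0^5/2 100*x^2/9 dx = 3125/54.
  Sum: 625/18 − 3125/36 + 3125/54 = 625/108.
  ∫_0^5/2 (u')² dx = ∫_0^5/2 (64*x^2/9 - 160*x/9 + 100/9) dx. Term by term:
    ∫_0^5/2 64*x^2/9 dx = 1000/27;  ∫_0^5/2 -160*x/9 dx = -500/9;  ∫_0^5/2 100/9 dx = 250/9.
  Sum: 1000/27 − 500/9 + 250/9 = 250/27.
∫_0^5/2 u² dx = 625/108, so ||u||_L² = 25*sqrt(3)/18.
∫_0^5/2 (u')² dx = 250/27, so ||u'||_L² = 5*sqrt(30)/9.
Ratio ||u||_L² / ||u'||_L² = sqrt(10)/4.
Sharp Poincaré constant on H^1_0(0, 5/2) is C_P = L/π = 5/(2*π), achieved by sin(2*π/5·x).
A polynomial bump cannot attain the sharp Poincaré constant (only the first sine eigenfunction does), so the ratio is strictly less than C_P, consistent with ||u||_L² ≤ C_P ||u'||_L².


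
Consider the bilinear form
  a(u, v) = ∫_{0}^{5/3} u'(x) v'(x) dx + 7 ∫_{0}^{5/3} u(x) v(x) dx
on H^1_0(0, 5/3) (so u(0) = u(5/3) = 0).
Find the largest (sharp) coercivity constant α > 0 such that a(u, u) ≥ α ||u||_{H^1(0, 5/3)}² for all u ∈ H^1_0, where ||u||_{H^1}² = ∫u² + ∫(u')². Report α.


α = 1

Coercivity of a(·,·) on H^1_0(0, 5/3) means a(u, u) ≥ α ||u||_{H^1}² for every u ∈ H^1_0.
The interval has length L = 5/3, and Poincaré/coercivity depend only on L. Here a(u, u) = ∫(u')² + (7)·∫u².
Here c = 7 ≥ 1, so a(u,u) = ∫(u')² + c∫u² ≥ ∫(u')² + ∫u² = ||u||_{H^1}², i.e. α = 1 works. No larger α is possible: a(u,u) ≥ α||u||_{H^1}² means (1−α)∫(u')² ≥ (α−c)∫u², and for the modes u_n = sin(nπ(x−x₀)/L) (x₀ the left endpoint) one has ∫u_n²/∫(u_n')² = (L/(nπ))² → 0, so a(u_n,u_n)/||u_n||_{H^1}² → 1. Hence the optimal constant is α = 1.
Therefore α = 1.


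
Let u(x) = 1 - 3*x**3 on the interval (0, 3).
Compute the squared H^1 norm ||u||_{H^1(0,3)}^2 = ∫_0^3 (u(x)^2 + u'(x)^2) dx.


||u||_{H^1}^2 = 464097/70

The H^1 norm (squared) on an interval (0, L) is
  ||u||_{H^1}^2 = ∫_0^L u(x)^2 dx + ∫_0^L u'(x)^2 dx.
Compute u'(x) = -9*x**2.
Then u(x)^2 = 9*x**6 - 6*x**3 + 1 and u'(x)^2 = 81*x**4.
Integrate each monomial from 0 to 3 using ∫_0^3 c·x^n dx = c·3^(n+1)/(n+1):
  ∫_0^3 u(x)^2 dx = ∫_0^3 (9*x^6 - 6*x^3 + 1) dx. Term by term:
    ∫_0^3 9*x^6 dx = 19683/7;  ∫_0^3 -6*x^3 dx = -243/2;  ∫_0^3 1 dx = 3.
  Sum: 19683/7 − 243/2 + 3 = 37707/14.
  ∫_0^3 u'(x)^2 dx = ∫_0^3 (81*x^4) dx. Term by term:
    ∫_0^3 81*x^4 dx = 19683/5.
Adding: ||u||_{H^1}^2 = 37707/14 + 19683/5 = 464097/70.


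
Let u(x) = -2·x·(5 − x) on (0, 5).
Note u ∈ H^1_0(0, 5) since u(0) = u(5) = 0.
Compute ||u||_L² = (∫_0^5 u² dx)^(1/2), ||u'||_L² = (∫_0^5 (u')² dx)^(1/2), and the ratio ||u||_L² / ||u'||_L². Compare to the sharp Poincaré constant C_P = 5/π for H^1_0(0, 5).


||u||_L² / ||u'||_L² = sqrt(10)/2 < C_P = 5/π.

u(x) = -2·x·(5 − x), so u'(x) = 4*x - 10.
u(x) = -2·x·(5 − x) vanishes at x = 0 and x = 5, so u ∈ H^1_0(0, 5). Differentiate via the product rule and integrate the resulting polynomials term by term.
  ∫_0^5 u² dx = ∫_0^5 (4*x^4 - 40*x^3 + 100*x^2) dx. Term by term:
    ∫_0^5 4*x^4 dx = 2500;  ∫_0^5 -40*x^3 dx = -6250;  ∫_0^5 100*x^2 dx = 12500/3.
  Sum: 2500 − 6250 + 12500/3 = 1250/3.
  ∫_0^5 (u')² dx = ∫_0^5 (16*x^2 - 80*x + 100) dx. Term by term:
    ∫_0^5 16*x^2 dx = 2000/3;  ∫_0^5 -80*x dx = -1000;  ∫_0^5 100 dx = 500.
  Sum: 2000/3 − 1000 + 500 = 500/3.
∫_0^5 u² dx = 1250/3, so ||u||_L² = 25*sqrt(6)/3.
∫_0^5 (u')² dx = 500/3, so ||u'||_L² = 10*sqrt(15)/3.
Ratio ||u||_L² / ||u'||_L² = sqrt(10)/2.
Sharp Poincaré constant on H^1_0(0, 5) is C_P = L/π = 5/π, achieved by sin(π/5·x).
A polynomial bump cannot attain the sharp Poincaré constant (only the first sine eigenfunction does), so the ratio is strictly less than C_P, consistent with ||u||_L² ≤ C_P ||u'||_L².
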